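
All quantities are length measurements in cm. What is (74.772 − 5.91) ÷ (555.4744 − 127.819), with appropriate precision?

74.772 − 5.91 = 68.862, limited to 2 d.p. → 4 s.f.; 555.4744 − 127.819 = 427.6554, limited to 3 d.p. → 6 s.f.
Carrying full precision, 68.862 ÷ 427.6554 = 0.161022168784…; keep min(4, 6) = 4 s.f.
Rounded to 4 significant figures: 0.1610.

0.1610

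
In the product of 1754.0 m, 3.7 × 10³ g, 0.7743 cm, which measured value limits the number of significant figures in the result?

1754.0 m → 5 s.f.; 3.7 × 10³ g → 2 s.f.; 0.7743 cm → 4 s.f.
The fewest is 2 significant figures, from 3.7 × 10³ g.

3.7 × 10³ g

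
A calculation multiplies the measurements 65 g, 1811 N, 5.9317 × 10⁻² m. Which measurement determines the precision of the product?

65 g

65 g → 2 s.f.; 1811 N → 4 s.f.; 5.9317 × 10⁻² m → 5 s.f.
The fewest is 2 significant figures, from 65 g.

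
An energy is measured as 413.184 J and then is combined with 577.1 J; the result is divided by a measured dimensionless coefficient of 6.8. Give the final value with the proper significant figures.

413.184 J + 577.1 J = 990.284 J; the sum is limited to 1 decimal place (4 s.f.).
Carrying full precision, 990.284 ÷ 6.8 = 145.63 J; 6.8 has 2 s.f., so the result keeps min(4, 2) = 2 s.f.
Rounded to 2 significant figures: 1.5 × 10^2 J.

1.5 × 10^2 J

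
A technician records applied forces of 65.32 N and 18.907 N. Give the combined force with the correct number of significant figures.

65.32 N + 18.907 N = 84.227 N.
Addition/subtraction keeps the fewest decimal places: 65.32 → 2 decimal places, 18.907 → 3 decimal places; limit is 2.
Rounded to 2 decimal places: 84.23 N.

84.23 N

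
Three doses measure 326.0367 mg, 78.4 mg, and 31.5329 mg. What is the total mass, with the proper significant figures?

326.0367 mg + 78.4 mg + 31.5329 mg = 435.9696 mg.
Addition/subtraction keeps the fewest decimal places: 326.0367 → 4 decimal places, 78.4 → 1 decimal place, 31.5329 → 4 decimal places; limit is 1.
Rounded to 1 decimal place: 436.0 mg.

436.0 mg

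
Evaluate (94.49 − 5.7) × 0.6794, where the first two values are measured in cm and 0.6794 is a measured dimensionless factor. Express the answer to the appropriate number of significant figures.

94.49 cm − 5.7 cm = 88.79 cm; the difference is limited to 1 decimal place (3 s.f.).
Carrying full precision, 88.79 × 0.6794 = 60.323926 cm; 0.6794 has 4 s.f., so the result keeps min(3, 4) = 3 s.f.
Rounded to 3 significant figures: 60.3 cm.

60.3 cm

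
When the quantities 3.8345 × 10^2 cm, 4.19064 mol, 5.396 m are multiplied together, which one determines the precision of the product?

5.396 m

3.8345 × 10^2 cm → 5 s.f.; 4.19064 mol → 6 s.f.; 5.396 m → 4 s.f.
The fewest is 4 significant figures, from 5.396 m.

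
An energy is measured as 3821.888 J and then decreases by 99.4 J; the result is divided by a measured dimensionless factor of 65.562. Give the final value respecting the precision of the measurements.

56.778 J

3821.888 J − 99.4 J = 3722.488 J; the difference is limited to 1 decimal place (5 s.f.).
Carrying full precision, 3722.488 ÷ 65.562 = 56.778133675… J; 65.562 has 5 s.f., so the result keeps min(5, 5) = 5 s.f.
Rounded to 5 significant figures: 56.778 J.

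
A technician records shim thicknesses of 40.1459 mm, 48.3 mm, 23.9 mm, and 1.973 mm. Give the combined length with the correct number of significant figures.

114.3 mm

40.1459 mm + 48.3 mm + 23.9 mm + 1.973 mm = 114.3189 mm.
Addition/subtraction keeps the fewest decimal places: 40.1459 → 4 decimal places, 48.3 → 1 decimal place, 23.9 → 1 decimal place, 1.973 → 3 decimal places; limit is 1.
Rounded to 1 decimal place: 114.3 mm.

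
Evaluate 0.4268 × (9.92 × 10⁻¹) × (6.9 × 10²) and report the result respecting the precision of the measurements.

0.4268 × (9.92 × 10⁻¹) × (6.9 × 10²) = 292.136064
Multiplication/division keeps the fewest significant figures: 0.4268 → 4 s.f., 9.92 × 10⁻¹ → 3 s.f., 6.9 × 10² → 2 s.f.; limit is 2.
Rounded to 2 significant figures: 2.9 × 10².

2.9 × 10²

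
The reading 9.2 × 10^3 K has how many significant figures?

9.2 × 10^3: in scientific notation every digit of the coefficient is significant.

2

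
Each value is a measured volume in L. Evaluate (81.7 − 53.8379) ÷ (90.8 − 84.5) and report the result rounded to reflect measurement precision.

81.7 − 53.8379 = 27.8621, limited to 1 d.p. → 3 s.f.; 90.8 − 84.5 = 6.3, limited to 1 d.p. → 2 s.f.
Carrying full precision, 27.8621 ÷ 6.3 = 4.42255555556…; keep min(3, 2) = 2 s.f.
Rounded to 2 significant figures: 4.4.

4.4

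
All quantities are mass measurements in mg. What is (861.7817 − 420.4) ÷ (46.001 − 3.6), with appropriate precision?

10.4

861.7817 − 420.4 = 441.3817, limited to 1 d.p. → 4 s.f.; 46.001 − 3.6 = 42.401, limited to 1 d.p. → 3 s.f.
Carrying full precision, 441.3817 ÷ 42.401 = 10.4097002429…; keep min(4, 3) = 3 s.f.
Rounded to 3 significant figures: 10.4.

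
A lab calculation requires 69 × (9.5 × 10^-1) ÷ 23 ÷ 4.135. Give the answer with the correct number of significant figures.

69 × (9.5 × 10^-1) ÷ 23 ÷ 4.135 = 0.689238210399…
Multiplication/division keeps the fewest significant figures: 69 → 2 s.f., 9.5 × 10^-1 → 2 s.f., 23 → 2 s.f., 4.135 → 4 s.f.; limit is 2.
Rounded to 2 significant figures: 6.9 × 10^-1.

6.9 × 10^-1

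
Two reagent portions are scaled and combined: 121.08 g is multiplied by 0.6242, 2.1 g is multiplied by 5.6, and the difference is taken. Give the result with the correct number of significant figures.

64 g

121.08 × 0.6242 = 75.578136 → 75.58 g (4 s.f., last digit at the 10^-2 place).
2.1 × 5.6 = 11.76 → 12 g (2 s.f., last digit at the 10^0 place).
Difference: 63.818136 g; keep the coarser place, 10^0.
Result: 64 g.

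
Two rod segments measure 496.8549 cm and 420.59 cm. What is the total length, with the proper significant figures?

917.44 cm

496.8549 cm + 420.59 cm = 917.4449 cm.
Addition/subtraction keeps the fewest decimal places: 496.8549 → 4 decimal places, 420.59 → 2 decimal places; limit is 2.
Rounded to 2 decimal places: 917.44 cm.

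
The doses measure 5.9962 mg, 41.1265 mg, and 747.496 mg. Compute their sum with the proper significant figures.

794.619 mg

5.9962 mg + 41.1265 mg + 747.496 mg = 794.6187 mg.
Addition/subtraction keeps the fewest decimal places: 5.9962 → 4 decimal places, 41.1265 → 4 decimal places, 747.496 → 3 decimal places; limit is 3.
Rounded to 3 decimal places: 794.619 mg.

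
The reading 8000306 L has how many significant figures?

8000306: zeros between nonzero digits are significant.

7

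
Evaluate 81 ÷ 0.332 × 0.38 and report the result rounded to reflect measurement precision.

93

81 ÷ 0.332 × 0.38 = 92.7108433735…
Multiplication/division keeps the fewest significant figures: 81 → 2 s.f., 0.332 → 3 s.f., 0.38 → 2 s.f.; limit is 2.
Rounded to 2 significant figures: 93.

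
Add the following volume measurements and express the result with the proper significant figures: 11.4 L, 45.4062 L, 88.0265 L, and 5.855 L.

11.4 L + 45.4062 L + 88.0265 L + 5.855 L = 150.6877 L.
Addition/subtraction keeps the fewest decimal places: 11.4 → 1 decimal place, 45.4062 → 4 decimal places, 88.0265 → 4 decimal places, 5.855 → 3 decimal places; limit is 1.
Rounded to 1 decimal place: 150.7 L.

150.7 L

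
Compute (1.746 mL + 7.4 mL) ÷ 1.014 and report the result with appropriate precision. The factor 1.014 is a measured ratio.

1.746 mL + 7.4 mL = 9.146 mL; the sum is limited to 1 decimal place (2 s.f.).
Carrying full precision, 9.146 ÷ 1.014 = 9.01972386588… mL; 1.014 has 4 s.f., so the result keeps min(2, 4) = 2 s.f.
Rounded to 2 significant figures: 9.0 mL.

9.0 mL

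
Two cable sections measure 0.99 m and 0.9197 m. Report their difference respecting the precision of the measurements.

0.07 m

0.99 m − 0.9197 m = 0.0703 m.
Addition/subtraction keeps the fewest decimal places: 0.99 → 2 decimal places, 0.9197 → 4 decimal places; limit is 2.
Rounded to 2 decimal places: 0.07 m.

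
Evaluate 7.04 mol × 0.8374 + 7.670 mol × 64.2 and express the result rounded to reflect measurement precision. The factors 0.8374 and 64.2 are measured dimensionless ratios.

498 mol

7.04 × 0.8374 = 5.895296 → 5.90 mol (3 s.f., last digit at the 10^-2 place).
7.670 × 64.2 = 492.414 → 4.92 × 10^2 mol (3 s.f., last digit at the 10^0 place).
Sum: 498.309296 mol; keep the coarser place, 10^0.
Result: 498 mol.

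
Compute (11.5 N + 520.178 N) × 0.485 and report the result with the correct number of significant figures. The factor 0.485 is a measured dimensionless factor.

11.5 N + 520.178 N = 531.678 N; the sum is limited to 1 decimal place (4 s.f.).
Carrying full precision, 531.678 × 0.485 = 257.86383 N; 0.485 has 3 s.f., so the result keeps min(4, 3) = 3 s.f.
Rounded to 3 significant figures: 258 N.

258 N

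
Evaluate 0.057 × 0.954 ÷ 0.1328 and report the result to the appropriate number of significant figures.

0.41

0.057 × 0.954 ÷ 0.1328 = 0.409472891566…
Multiplication/division keeps the fewest significant figures: 0.057 → 2 s.f., 0.954 → 3 s.f., 0.1328 → 4 s.f.; limit is 2.
Rounded to 2 significant figures: 0.41.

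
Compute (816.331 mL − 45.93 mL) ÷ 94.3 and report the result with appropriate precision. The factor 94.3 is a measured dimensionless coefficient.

816.331 mL − 45.93 mL = 770.401 mL; the difference is limited to 2 decimal places (5 s.f.).
Carrying full precision, 770.401 ÷ 94.3 = 8.16968186638… mL; 94.3 has 3 s.f., so the result keeps min(5, 3) = 3 s.f.
Rounded to 3 significant figures: 8.17 mL.

8.17 mL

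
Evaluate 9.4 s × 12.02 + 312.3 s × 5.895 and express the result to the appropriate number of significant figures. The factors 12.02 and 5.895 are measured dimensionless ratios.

1.95 × 10³ s

9.4 × 12.02 = 112.988 → 1.1 × 10² s (2 s.f., last digit at the 10^1 place).
312.3 × 5.895 = 1841.0085 → 1841 s (4 s.f., last digit at the 10^0 place).
Sum: 1953.9965 s; keep the coarser place, 10^1.
Result: 1.95 × 10³ s.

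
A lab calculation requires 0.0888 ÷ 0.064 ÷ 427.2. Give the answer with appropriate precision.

0.0888 ÷ 0.064 ÷ 427.2 = 0.00324789325843…
Multiplication/division keeps the fewest significant figures: 0.0888 → 3 s.f., 0.064 → 2 s.f., 427.2 → 4 s.f.; limit is 2.
Rounded to 2 significant figures: 0.0032.

0.0032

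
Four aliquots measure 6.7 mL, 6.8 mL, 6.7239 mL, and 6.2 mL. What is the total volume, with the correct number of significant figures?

6.7 mL + 6.8 mL + 6.7239 mL + 6.2 mL = 26.4239 mL.
Addition/subtraction keeps the fewest decimal places: 6.7 → 1 decimal place, 6.8 → 1 decimal place, 6.7239 → 4 decimal places, 6.2 → 1 decimal place; limit is 1.
Rounded to 1 decimal place: 26.4 mL.

26.4 mL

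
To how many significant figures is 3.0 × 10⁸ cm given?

2

3.0 × 10⁸: in scientific notation every digit of the coefficient is significant.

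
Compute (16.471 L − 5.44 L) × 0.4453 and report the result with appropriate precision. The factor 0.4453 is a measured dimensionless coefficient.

16.471 L − 5.44 L = 11.031 L; the difference is limited to 2 decimal places (4 s.f.).
Carrying full precision, 11.031 × 0.4453 = 4.9121043 L; 0.4453 has 4 s.f., so the result keeps min(4, 4) = 4 s.f.
Rounded to 4 significant figures: 4.912 L.

4.912 L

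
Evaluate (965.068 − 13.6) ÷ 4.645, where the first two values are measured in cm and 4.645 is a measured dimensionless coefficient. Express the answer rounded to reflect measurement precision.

965.068 cm − 13.6 cm = 951.468 cm; the difference is limited to 1 decimal place (4 s.f.).
Carrying full precision, 951.468 ÷ 4.645 = 204.837029064… cm; 4.645 has 4 s.f., so the result keeps min(4, 4) = 4 s.f.
Rounded to 4 significant figures: 204.8 cm.

204.8 cm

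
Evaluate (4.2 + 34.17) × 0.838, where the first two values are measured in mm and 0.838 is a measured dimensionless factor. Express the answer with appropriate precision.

32.2 mm

4.2 mm + 34.17 mm = 38.37 mm; the sum is limited to 1 decimal place (3 s.f.).
Carrying full precision, 38.37 × 0.838 = 32.15406 mm; 0.838 has 3 s.f., so the result keeps min(3, 3) = 3 s.f.
Rounded to 3 significant figures: 32.2 mm.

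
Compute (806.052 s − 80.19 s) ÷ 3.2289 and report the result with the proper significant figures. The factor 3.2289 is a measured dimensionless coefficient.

224.80 s

806.052 s − 80.19 s = 725.862 s; the difference is limited to 2 decimal places (5 s.f.).
Carrying full precision, 725.862 ÷ 3.2289 = 224.801635232… s; 3.2289 has 5 s.f., so the result keeps min(5, 5) = 5 s.f.
Rounded to 5 significant figures: 224.80 s.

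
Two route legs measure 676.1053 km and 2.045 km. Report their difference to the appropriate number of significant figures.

676.1053 km − 2.045 km = 674.0603 km.
Addition/subtraction keeps the fewest decimal places: 676.1053 → 4 decimal places, 2.045 → 3 decimal places; limit is 3.
Rounded to 3 decimal places: 674.060 km.

674.060 km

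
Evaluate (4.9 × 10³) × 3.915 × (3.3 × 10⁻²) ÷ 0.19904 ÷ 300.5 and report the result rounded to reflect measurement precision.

11

(4.9 × 10³) × 3.915 × (3.3 × 10⁻²) ÷ 0.19904 ÷ 300.5 = 10.5841734168…
Multiplication/division keeps the fewest significant figures: 4.9 × 10³ → 2 s.f., 3.915 → 4 s.f., 3.3 × 10⁻² → 2 s.f., 0.19904 → 5 s.f., 300.5 → 4 s.f.; limit is 2.
Rounded to 2 significant figures: 11.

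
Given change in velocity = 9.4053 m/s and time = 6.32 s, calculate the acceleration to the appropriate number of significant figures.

1.49 m/s²

acceleration = 9.4053 m/s ÷ 6.32 s = 1.48818037975… m/s².
9.4053 has 5 significant figures; 6.32 has 3.
Division/multiplication keeps the fewest: 3 significant figures.
Rounded: 1.49 m/s².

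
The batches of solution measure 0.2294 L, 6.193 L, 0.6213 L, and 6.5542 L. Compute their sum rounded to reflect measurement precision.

0.2294 L + 6.193 L + 0.6213 L + 6.5542 L = 13.5979 L.
Addition/subtraction keeps the fewest decimal places: 0.2294 → 4 decimal places, 6.193 → 3 decimal places, 0.6213 → 4 decimal places, 6.5542 → 4 decimal places; limit is 3.
Rounded to 3 decimal places: 13.598 L.

13.598 L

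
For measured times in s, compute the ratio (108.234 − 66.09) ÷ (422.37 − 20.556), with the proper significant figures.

108.234 − 66.09 = 42.144, limited to 2 d.p. → 4 s.f.; 422.37 − 20.556 = 401.814, limited to 2 d.p. → 5 s.f.
Carrying full precision, 42.144 ÷ 401.814 = 0.104884349475…; keep min(4, 5) = 4 s.f.
Rounded to 4 significant figures: 0.1049.

0.1049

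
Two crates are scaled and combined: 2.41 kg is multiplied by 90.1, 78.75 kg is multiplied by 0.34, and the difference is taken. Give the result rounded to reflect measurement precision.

1.90 × 10^2 kg

2.41 × 90.1 = 217.141 → 217 kg (3 s.f., last digit at the 10^0 place).
78.75 × 0.34 = 26.775 → 27 kg (2 s.f., last digit at the 10^0 place).
Difference: 190.366 kg; keep the coarser place, 10^0.
Result: 1.90 × 10^2 kg.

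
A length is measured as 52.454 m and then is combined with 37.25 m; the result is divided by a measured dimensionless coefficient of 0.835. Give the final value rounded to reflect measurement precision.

52.454 m + 37.25 m = 89.704 m; the sum is limited to 2 decimal places (4 s.f.).
Carrying full precision, 89.704 ÷ 0.835 = 107.42994012… m; 0.835 has 3 s.f., so the result keeps min(4, 3) = 3 s.f.
Rounded to 3 significant figures: 107 m.

107 m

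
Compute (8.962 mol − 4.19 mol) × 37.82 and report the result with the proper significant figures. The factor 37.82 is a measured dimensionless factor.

1.80 × 10^2 mol

8.962 mol − 4.19 mol = 4.772 mol; the difference is limited to 2 decimal places (3 s.f.).
Carrying full precision, 4.772 × 37.82 = 180.47704 mol; 37.82 has 4 s.f., so the result keeps min(3, 4) = 3 s.f.
Rounded to 3 significant figures: 1.80 × 10^2 mol.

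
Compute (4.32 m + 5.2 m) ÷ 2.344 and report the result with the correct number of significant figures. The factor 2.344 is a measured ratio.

4.32 m + 5.2 m = 9.52 m; the sum is limited to 1 decimal place (2 s.f.).
Carrying full precision, 9.52 ÷ 2.344 = 4.0614334471… m; 2.344 has 4 s.f., so the result keeps min(2, 4) = 2 s.f.
Rounded to 2 significant figures: 4.1 m.

4.1 m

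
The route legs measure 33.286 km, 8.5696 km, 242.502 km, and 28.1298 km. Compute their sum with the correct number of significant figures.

312.487 km

33.286 km + 8.5696 km + 242.502 km + 28.1298 km = 312.4874 km.
Addition/subtraction keeps the fewest decimal places: 33.286 → 3 decimal places, 8.5696 → 4 decimal places, 242.502 → 3 decimal places, 28.1298 → 4 decimal places; limit is 3.
Rounded to 3 decimal places: 312.487 km.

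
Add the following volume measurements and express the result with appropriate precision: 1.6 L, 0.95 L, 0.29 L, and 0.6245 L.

1.6 L + 0.95 L + 0.29 L + 0.6245 L = 3.4645 L.
Addition/subtraction keeps the fewest decimal places: 1.6 → 1 decimal place, 0.95 → 2 decimal places, 0.29 → 2 decimal places, 0.6245 → 4 decimal places; limit is 1.
Rounded to 1 decimal place: 3.5 L.

3.5 L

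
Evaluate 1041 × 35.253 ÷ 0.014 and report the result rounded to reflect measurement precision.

1041 × 35.253 ÷ 0.014 = 2621312.35714…
Multiplication/division keeps the fewest significant figures: 1041 → 4 s.f., 35.253 → 5 s.f., 0.014 → 2 s.f.; limit is 2.
Rounded to 2 significant figures: 2.6 × 10^6.

2.6 × 10^6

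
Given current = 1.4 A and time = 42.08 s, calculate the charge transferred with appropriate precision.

59 C

charge transferred = 1.4 A × 42.08 s = 58.912 C.
1.4 has 2 significant figures; 42.08 has 4.
Division/multiplication keeps the fewest: 2 significant figures.
Rounded: 59 C.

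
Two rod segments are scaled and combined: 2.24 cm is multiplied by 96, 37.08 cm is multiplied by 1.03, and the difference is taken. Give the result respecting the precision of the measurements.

1.8 × 10² cm

2.24 × 96 = 215.04 → 2.2 × 10² cm (2 s.f., last digit at the 10^1 place).
37.08 × 1.03 = 38.1924 → 38.2 cm (3 s.f., last digit at the 10^-1 place).
Difference: 176.8476 cm; keep the coarser place, 10^1.
Result: 1.8 × 10² cm.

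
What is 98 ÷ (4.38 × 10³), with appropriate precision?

0.022

98 ÷ (4.38 × 10³) = 0.0223744292237…
Multiplication/division keeps the fewest significant figures: 98 → 2 s.f., 4.38 × 10³ → 3 s.f.; limit is 2.
Rounded to 2 significant figures: 0.022.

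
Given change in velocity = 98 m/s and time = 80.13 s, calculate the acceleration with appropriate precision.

acceleration = 98 m/s ÷ 80.13 s = 1.22301260452… m/s².
98 has 2 significant figures; 80.13 has 4.
Division/multiplication keeps the fewest: 2 significant figures.
Rounded: 1.2 m/s².

1.2 m/s²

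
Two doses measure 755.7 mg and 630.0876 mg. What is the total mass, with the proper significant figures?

755.7 mg + 630.0876 mg = 1385.7876 mg.
Addition/subtraction keeps the fewest decimal places: 755.7 → 1 decimal place, 630.0876 → 4 decimal places; limit is 1.
Rounded to 1 decimal place: 1385.8 mg.

1385.8 mg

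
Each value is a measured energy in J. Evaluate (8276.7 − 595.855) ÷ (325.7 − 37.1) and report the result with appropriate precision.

26.61

8276.7 − 595.855 = 7680.845, limited to 1 d.p. → 5 s.f.; 325.7 − 37.1 = 288.6, limited to 1 d.p. → 4 s.f.
Carrying full precision, 7680.845 ÷ 288.6 = 26.6141545392…; keep min(5, 4) = 4 s.f.
Rounded to 4 significant figures: 26.61.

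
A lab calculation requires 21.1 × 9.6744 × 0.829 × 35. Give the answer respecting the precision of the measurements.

21.1 × 9.6744 × 0.829 × 35 = 5922.8273076
Multiplication/division keeps the fewest significant figures: 21.1 → 3 s.f., 9.6744 → 5 s.f., 0.829 → 3 s.f., 35 → 2 s.f.; limit is 2.
Rounded to 2 significant figures: 5.9 × 10^3.

5.9 × 10^3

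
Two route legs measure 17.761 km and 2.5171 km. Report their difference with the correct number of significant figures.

17.761 km − 2.5171 km = 15.2439 km.
Addition/subtraction keeps the fewest decimal places: 17.761 → 3 decimal places, 2.5171 → 4 decimal places; limit is 3.
Rounded to 3 decimal places: 15.244 km.

15.244 km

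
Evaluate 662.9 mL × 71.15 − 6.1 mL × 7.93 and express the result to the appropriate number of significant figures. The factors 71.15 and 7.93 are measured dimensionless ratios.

4.712 × 10^4 mL

662.9 × 71.15 = 47165.335 → 4.717 × 10^4 mL (4 s.f., last digit at the 10^1 place).
6.1 × 7.93 = 48.373 → 48 mL (2 s.f., last digit at the 10^0 place).
Difference: 47116.962 mL; keep the coarser place, 10^1.
Result: 4.712 × 10^4 mL.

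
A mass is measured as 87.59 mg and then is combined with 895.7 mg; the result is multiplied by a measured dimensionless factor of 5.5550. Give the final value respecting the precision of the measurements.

87.59 mg + 895.7 mg = 983.29 mg; the sum is limited to 1 decimal place (4 s.f.).
Carrying full precision, 983.29 × 5.5550 = 5462.17595 mg; 5.5550 has 5 s.f., so the result keeps min(4, 5) = 4 s.f.
Rounded to 4 significant figures: 5462 mg.

5462 mg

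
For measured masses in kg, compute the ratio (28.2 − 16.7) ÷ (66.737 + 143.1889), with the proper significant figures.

28.2 − 16.7 = 11.5, limited to 1 d.p. → 3 s.f.; 66.737 + 143.1889 = 209.9259, limited to 3 d.p. → 6 s.f.
Carrying full precision, 11.5 ÷ 209.9259 = 0.0547812347119…; keep min(3, 6) = 3 s.f.
Rounded to 3 significant figures: 0.0548.

0.0548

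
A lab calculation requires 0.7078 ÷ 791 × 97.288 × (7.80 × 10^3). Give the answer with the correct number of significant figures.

0.7078 ÷ 791 × 97.288 × (7.80 × 10^3) = 679.028422149…
Multiplication/division keeps the fewest significant figures: 0.7078 → 4 s.f., 791 → 3 s.f., 97.288 → 5 s.f., 7.80 × 10^3 → 3 s.f.; limit is 3.
Rounded to 3 significant figures: 679.

679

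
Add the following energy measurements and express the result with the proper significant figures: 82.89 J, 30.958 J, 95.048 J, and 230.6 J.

82.89 J + 30.958 J + 95.048 J + 230.6 J = 439.496 J.
Addition/subtraction keeps the fewest decimal places: 82.89 → 2 decimal places, 30.958 → 3 decimal places, 95.048 → 3 decimal places, 230.6 → 1 decimal place; limit is 1.
Rounded to 1 decimal place: 439.5 J.

439.5 J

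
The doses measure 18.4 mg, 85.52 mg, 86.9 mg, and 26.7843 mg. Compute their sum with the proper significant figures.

18.4 mg + 85.52 mg + 86.9 mg + 26.7843 mg = 217.6043 mg.
Addition/subtraction keeps the fewest decimal places: 18.4 → 1 decimal place, 85.52 → 2 decimal places, 86.9 → 1 decimal place, 26.7843 → 4 decimal places; limit is 1.
Rounded to 1 decimal place: 217.6 mg.

217.6 mg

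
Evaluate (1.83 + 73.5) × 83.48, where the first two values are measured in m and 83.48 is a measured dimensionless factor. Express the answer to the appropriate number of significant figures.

6.29 × 10³ m

1.83 m + 73.5 m = 75.33 m; the sum is limited to 1 decimal place (3 s.f.).
Carrying full precision, 75.33 × 83.48 = 6288.5484 m; 83.48 has 4 s.f., so the result keeps min(3, 4) = 3 s.f.
Rounded to 3 significant figures: 6.29 × 10³ m.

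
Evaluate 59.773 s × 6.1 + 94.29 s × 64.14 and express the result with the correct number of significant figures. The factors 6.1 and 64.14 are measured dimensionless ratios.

59.773 × 6.1 = 364.6153 → 3.6 × 10^2 s (2 s.f., last digit at the 10^1 place).
94.29 × 64.14 = 6047.7606 → 6048 s (4 s.f., last digit at the 10^0 place).
Sum: 6412.3759 s; keep the coarser place, 10^1.
Result: 6.41 × 10^3 s.

6.41 × 10^3 s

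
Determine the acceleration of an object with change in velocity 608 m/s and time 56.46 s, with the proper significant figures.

10.8 m/s²

acceleration = 608 m/s ÷ 56.46 s = 10.7686857953… m/s².
608 has 3 significant figures; 56.46 has 4.
Division/multiplication keeps the fewest: 3 significant figures.
Rounded: 10.8 m/s².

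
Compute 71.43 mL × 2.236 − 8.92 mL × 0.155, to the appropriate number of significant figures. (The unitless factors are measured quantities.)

158.3 mL

71.43 × 2.236 = 159.71748 → 159.7 mL (4 s.f., last digit at the 10^-1 place).
8.92 × 0.155 = 1.3826 → 1.38 mL (3 s.f., last digit at the 10^-2 place).
Difference: 158.33488 mL; keep the coarser place, 10^-1.
Result: 158.3 mL.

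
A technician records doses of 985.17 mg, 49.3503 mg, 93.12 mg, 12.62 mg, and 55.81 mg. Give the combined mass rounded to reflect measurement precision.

1.19607 × 10^3 mg

985.17 mg + 49.3503 mg + 93.12 mg + 12.62 mg + 55.81 mg = 1196.0703 mg.
Addition/subtraction keeps the fewest decimal places: 985.17 → 2 decimal places, 49.3503 → 4 decimal places, 93.12 → 2 decimal places, 12.62 → 2 decimal places, 55.81 → 2 decimal places; limit is 2.
Rounded to 2 decimal places: 1.19607 × 10^3 mg.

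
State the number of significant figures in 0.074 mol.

2

0.074: leading zeros are not significant.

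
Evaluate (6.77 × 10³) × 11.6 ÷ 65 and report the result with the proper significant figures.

1.2 × 10³

(6.77 × 10³) × 11.6 ÷ 65 = 1208.18461538…
Multiplication/division keeps the fewest significant figures: 6.77 × 10³ → 3 s.f., 11.6 → 3 s.f., 65 → 2 s.f.; limit is 2.
Rounded to 2 significant figures: 1.2 × 10³.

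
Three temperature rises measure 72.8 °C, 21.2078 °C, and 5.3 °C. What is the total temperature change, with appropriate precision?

99.3 °C

72.8 °C + 21.2078 °C + 5.3 °C = 99.3078 °C.
Addition/subtraction keeps the fewest decimal places: 72.8 → 1 decimal place, 21.2078 → 4 decimal places, 5.3 → 1 decimal place; limit is 1.
Rounded to 1 decimal place: 99.3 °C.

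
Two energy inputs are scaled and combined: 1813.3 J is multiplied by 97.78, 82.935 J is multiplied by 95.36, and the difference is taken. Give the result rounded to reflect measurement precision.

1813.3 × 97.78 = 177304.474 → 1.773 × 10^5 J (4 s.f., last digit at the 10^2 place).
82.935 × 95.36 = 7908.6816 → 7909 J (4 s.f., last digit at the 10^0 place).
Difference: 169395.7924 J; keep the coarser place, 10^2.
Result: 1.694 × 10^5 J.

1.694 × 10^5 J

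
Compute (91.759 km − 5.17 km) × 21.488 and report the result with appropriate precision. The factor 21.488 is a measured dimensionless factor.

1861 km

91.759 km − 5.17 km = 86.589 km; the difference is limited to 2 decimal places (4 s.f.).
Carrying full precision, 86.589 × 21.488 = 1860.624432 km; 21.488 has 5 s.f., so the result keeps min(4, 5) = 4 s.f.
Rounded to 4 significant figures: 1861 km.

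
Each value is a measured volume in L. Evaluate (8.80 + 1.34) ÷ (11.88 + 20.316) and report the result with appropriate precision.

8.80 + 1.34 = 10.14, limited to 2 d.p. → 4 s.f.; 11.88 + 20.316 = 32.196, limited to 2 d.p. → 4 s.f.
Carrying full precision, 10.14 ÷ 32.196 = 0.314945956019…; keep min(4, 4) = 4 s.f.
Rounded to 4 significant figures: 0.3149.

0.3149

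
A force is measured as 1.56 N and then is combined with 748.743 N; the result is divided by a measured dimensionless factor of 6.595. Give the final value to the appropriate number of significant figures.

113.8 N

1.56 N + 748.743 N = 750.303 N; the sum is limited to 2 decimal places (5 s.f.).
Carrying full precision, 750.303 ÷ 6.595 = 113.768460955… N; 6.595 has 4 s.f., so the result keeps min(5, 4) = 4 s.f.
Rounded to 4 significant figures: 113.8 N.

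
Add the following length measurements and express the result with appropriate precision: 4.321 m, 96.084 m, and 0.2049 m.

100.610 m

4.321 m + 96.084 m + 0.2049 m = 100.6099 m.
Addition/subtraction keeps the fewest decimal places: 4.321 → 3 decimal places, 96.084 → 3 decimal places, 0.2049 → 4 decimal places; limit is 3.
Rounded to 3 decimal places: 100.610 m.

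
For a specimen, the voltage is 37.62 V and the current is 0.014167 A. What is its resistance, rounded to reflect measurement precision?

resistance = 37.62 V ÷ 0.014167 A = 2655.46693019… Ω.
37.62 has 4 significant figures; 0.014167 has 5.
Division/multiplication keeps the fewest: 4 significant figures.
Rounded: 2655 Ω.

2655 Ω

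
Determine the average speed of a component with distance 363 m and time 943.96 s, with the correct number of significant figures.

average speed = 363 m ÷ 943.96 s = 0.384550192805… m/s.
363 has 3 significant figures; 943.96 has 5.
Division/multiplication keeps the fewest: 3 significant figures.
Rounded: 0.385 m/s.

0.385 m/s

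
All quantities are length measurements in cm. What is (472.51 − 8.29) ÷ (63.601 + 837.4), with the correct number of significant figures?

0.5152

472.51 − 8.29 = 464.22, limited to 2 d.p. → 5 s.f.; 63.601 + 837.4 = 901.001, limited to 1 d.p. → 4 s.f.
Carrying full precision, 464.22 ÷ 901.001 = 0.515226953133…; keep min(5, 4) = 4 s.f.
Rounded to 4 significant figures: 0.5152.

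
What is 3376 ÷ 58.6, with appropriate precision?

57.6

3376 ÷ 58.6 = 57.6109215017…
Multiplication/division keeps the fewest significant figures: 3376 → 4 s.f., 58.6 → 3 s.f.; limit is 3.
Rounded to 3 significant figures: 57.6.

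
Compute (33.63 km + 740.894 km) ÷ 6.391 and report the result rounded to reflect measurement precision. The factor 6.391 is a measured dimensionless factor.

33.63 km + 740.894 km = 774.524 km; the sum is limited to 2 decimal places (5 s.f.).
Carrying full precision, 774.524 ÷ 6.391 = 121.189798154… km; 6.391 has 4 s.f., so the result keeps min(5, 4) = 4 s.f.
Rounded to 4 significant figures: 1.212 × 10² km.

1.212 × 10² km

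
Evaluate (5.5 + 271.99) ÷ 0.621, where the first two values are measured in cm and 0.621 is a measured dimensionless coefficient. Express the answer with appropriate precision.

5.5 cm + 271.99 cm = 277.49 cm; the sum is limited to 1 decimal place (4 s.f.).
Carrying full precision, 277.49 ÷ 0.621 = 446.843800322… cm; 0.621 has 3 s.f., so the result keeps min(4, 3) = 3 s.f.
Rounded to 3 significant figures: 447 cm.

447 cm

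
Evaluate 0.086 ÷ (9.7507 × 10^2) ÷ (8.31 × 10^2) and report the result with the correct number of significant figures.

1.1 × 10^-7

0.086 ÷ (9.7507 × 10^2) ÷ (8.31 × 10^2) = 1.06135735239 × 10^-7…
Multiplication/division keeps the fewest significant figures: 0.086 → 2 s.f., 9.7507 × 10^2 → 5 s.f., 8.31 × 10^2 → 3 s.f.; limit is 2.
Rounded to 2 significant figures: 1.1 × 10^-7.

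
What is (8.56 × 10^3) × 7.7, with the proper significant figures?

(8.56 × 10^3) × 7.7 = 65912
Multiplication/division keeps the fewest significant figures: 8.56 × 10^3 → 3 s.f., 7.7 → 2 s.f.; limit is 2.
Rounded to 2 significant figures: 6.6 × 10^4.

6.6 × 10^4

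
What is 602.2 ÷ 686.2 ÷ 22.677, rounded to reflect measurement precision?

0.03870

602.2 ÷ 686.2 ÷ 22.677 = 0.0386994183276…
Multiplication/division keeps the fewest significant figures: 602.2 → 4 s.f., 686.2 → 4 s.f., 22.677 → 5 s.f.; limit is 4.
Rounded to 4 significant figures: 0.03870.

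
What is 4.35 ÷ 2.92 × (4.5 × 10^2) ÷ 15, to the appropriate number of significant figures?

45

4.35 ÷ 2.92 × (4.5 × 10^2) ÷ 15 = 44.6917808219…
Multiplication/division keeps the fewest significant figures: 4.35 → 3 s.f., 2.92 → 3 s.f., 4.5 × 10^2 → 2 s.f., 15 → 2 s.f.; limit is 2.
Rounded to 2 significant figures: 45.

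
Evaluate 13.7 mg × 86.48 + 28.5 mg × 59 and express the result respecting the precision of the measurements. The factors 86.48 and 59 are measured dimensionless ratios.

13.7 × 86.48 = 1184.776 → 1.18 × 10^3 mg (3 s.f., last digit at the 10^1 place).
28.5 × 59 = 1681.5 → 1.7 × 10^3 mg (2 s.f., last digit at the 10^2 place).
Sum: 2866.276 mg; keep the coarser place, 10^2.
Result: 2.9 × 10^3 mg.

2.9 × 10^3 mg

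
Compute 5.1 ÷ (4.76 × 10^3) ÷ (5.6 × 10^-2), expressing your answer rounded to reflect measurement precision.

1.9 × 10^-2

5.1 ÷ (4.76 × 10^3) ÷ (5.6 × 10^-2) = 0.0191326530612…
Multiplication/division keeps the fewest significant figures: 5.1 → 2 s.f., 4.76 × 10^3 → 3 s.f., 5.6 × 10^-2 → 2 s.f.; limit is 2.
Rounded to 2 significant figures: 1.9 × 10^-2.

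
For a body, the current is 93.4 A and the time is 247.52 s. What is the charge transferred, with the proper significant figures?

charge transferred = 93.4 A × 247.52 s = 23118.368 C.
93.4 has 3 significant figures; 247.52 has 5.
Division/multiplication keeps the fewest: 3 significant figures.
Rounded: 2.31 × 10^4 C.

2.31 × 10^4 C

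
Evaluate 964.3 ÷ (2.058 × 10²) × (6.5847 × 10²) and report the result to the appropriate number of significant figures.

3085

964.3 ÷ (2.058 × 10²) × (6.5847 × 10²) = 3085.33829446…
Multiplication/division keeps the fewest significant figures: 964.3 → 4 s.f., 2.058 × 10² → 4 s.f., 6.5847 × 10² → 5 s.f.; limit is 4.
Rounded to 4 significant figures: 3085.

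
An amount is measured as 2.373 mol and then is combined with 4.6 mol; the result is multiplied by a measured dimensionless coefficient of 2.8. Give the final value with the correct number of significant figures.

2.373 mol + 4.6 mol = 6.973 mol; the sum is limited to 1 decimal place (2 s.f.).
Carrying full precision, 6.973 × 2.8 = 19.5244 mol; 2.8 has 2 s.f., so the result keeps min(2, 2) = 2 s.f.
Rounded to 2 significant figures: 20. mol.

20. mol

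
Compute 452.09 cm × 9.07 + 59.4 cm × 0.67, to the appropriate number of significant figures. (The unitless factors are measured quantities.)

452.09 × 9.07 = 4100.4563 → 4.10 × 10³ cm (3 s.f., last digit at the 10^1 place).
59.4 × 0.67 = 39.798 → 4.0 × 10¹ cm (2 s.f., last digit at the 10^0 place).
Sum: 4140.2543 cm; keep the coarser place, 10^1.
Result: 4.14 × 10³ cm.

4.14 × 10³ cm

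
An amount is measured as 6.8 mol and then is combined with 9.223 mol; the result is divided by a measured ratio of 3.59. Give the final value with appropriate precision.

6.8 mol + 9.223 mol = 16.023 mol; the sum is limited to 1 decimal place (3 s.f.).
Carrying full precision, 16.023 ÷ 3.59 = 4.46323119777… mol; 3.59 has 3 s.f., so the result keeps min(3, 3) = 3 s.f.
Rounded to 3 significant figures: 4.46 mol.

4.46 mol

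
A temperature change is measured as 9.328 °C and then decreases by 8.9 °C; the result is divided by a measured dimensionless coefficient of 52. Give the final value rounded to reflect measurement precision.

0.008 °C

9.328 °C − 8.9 °C = 0.428 °C; the difference is limited to 1 decimal place (1 s.f.).
Carrying full precision, 0.428 ÷ 52 = 0.00823076923077… °C; 52 has 2 s.f., so the result keeps min(1, 2) = 1 s.f.
Rounded to 1 significant figure: 0.008 °C.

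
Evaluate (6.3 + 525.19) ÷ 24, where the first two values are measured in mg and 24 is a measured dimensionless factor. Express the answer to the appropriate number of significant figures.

22 mg

6.3 mg + 525.19 mg = 531.49 mg; the sum is limited to 1 decimal place (4 s.f.).
Carrying full precision, 531.49 ÷ 24 = 22.1454166667… mg; 24 has 2 s.f., so the result keeps min(4, 2) = 2 s.f.
Rounded to 2 significant figures: 22 mg.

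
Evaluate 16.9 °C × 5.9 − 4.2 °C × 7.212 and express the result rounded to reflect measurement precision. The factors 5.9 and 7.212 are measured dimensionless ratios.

7 × 10¹ °C

16.9 × 5.9 = 99.71 → 1.0 × 10² °C (2 s.f., last digit at the 10^1 place).
4.2 × 7.212 = 30.2904 → 30. °C (2 s.f., last digit at the 10^0 place).
Difference: 69.4196 °C; keep the coarser place, 10^1.
Result: 7 × 10¹ °C.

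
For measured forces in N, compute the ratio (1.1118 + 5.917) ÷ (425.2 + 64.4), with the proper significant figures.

1.1118 + 5.917 = 7.0288, limited to 3 d.p. → 4 s.f.; 425.2 + 64.4 = 489.6, limited to 1 d.p. → 4 s.f.
Carrying full precision, 7.0288 ÷ 489.6 = 0.0143562091503…; keep min(4, 4) = 4 s.f.
Rounded to 4 significant figures: 0.01436.

0.01436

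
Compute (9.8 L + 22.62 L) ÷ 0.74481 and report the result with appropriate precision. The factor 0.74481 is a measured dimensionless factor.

9.8 L + 22.62 L = 32.42 L; the sum is limited to 1 decimal place (3 s.f.).
Carrying full precision, 32.42 ÷ 0.74481 = 43.5278795935… L; 0.74481 has 5 s.f., so the result keeps min(3, 5) = 3 s.f.
Rounded to 3 significant figures: 43.5 L.

43.5 L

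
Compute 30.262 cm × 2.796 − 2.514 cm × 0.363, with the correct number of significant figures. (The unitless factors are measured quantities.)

30.262 × 2.796 = 84.612552 → 84.61 cm (4 s.f., last digit at the 10^-2 place).
2.514 × 0.363 = 0.912582 → 0.913 cm (3 s.f., last digit at the 10^-3 place).
Difference: 83.69997 cm; keep the coarser place, 10^-2.
Result: 83.70 cm.

83.70 cm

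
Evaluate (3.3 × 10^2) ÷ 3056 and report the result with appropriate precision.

(3.3 × 10^2) ÷ 3056 = 0.107984293194…
Multiplication/division keeps the fewest significant figures: 3.3 × 10^2 → 2 s.f., 3056 → 4 s.f.; limit is 2.
Rounded to 2 significant figures: 0.11.

0.11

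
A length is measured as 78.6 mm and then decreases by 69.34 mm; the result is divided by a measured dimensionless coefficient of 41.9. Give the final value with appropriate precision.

0.22 mm

78.6 mm − 69.34 mm = 9.26 mm; the difference is limited to 1 decimal place (2 s.f.).
Carrying full precision, 9.26 ÷ 41.9 = 0.221002386635… mm; 41.9 has 3 s.f., so the result keeps min(2, 3) = 2 s.f.
Rounded to 2 significant figures: 0.22 mm.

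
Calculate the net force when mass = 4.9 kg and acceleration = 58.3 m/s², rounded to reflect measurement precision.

net force = 4.9 kg × 58.3 m/s² = 285.67 N.
4.9 has 2 significant figures; 58.3 has 3.
Division/multiplication keeps the fewest: 2 significant figures.
Rounded: 2.9 × 10² N.

2.9 × 10² N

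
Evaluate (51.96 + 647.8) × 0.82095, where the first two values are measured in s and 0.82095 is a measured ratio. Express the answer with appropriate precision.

574.5 s

51.96 s + 647.8 s = 699.76 s; the sum is limited to 1 decimal place (4 s.f.).
Carrying full precision, 699.76 × 0.82095 = 574.467972 s; 0.82095 has 5 s.f., so the result keeps min(4, 5) = 4 s.f.
Rounded to 4 significant figures: 574.5 s.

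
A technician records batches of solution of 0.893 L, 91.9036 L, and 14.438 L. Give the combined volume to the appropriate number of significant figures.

1.07235 × 10^2 L

0.893 L + 91.9036 L + 14.438 L = 107.2346 L.
Addition/subtraction keeps the fewest decimal places: 0.893 → 3 decimal places, 91.9036 → 4 decimal places, 14.438 → 3 decimal places; limit is 3.
Rounded to 3 decimal places: 1.07235 × 10^2 L.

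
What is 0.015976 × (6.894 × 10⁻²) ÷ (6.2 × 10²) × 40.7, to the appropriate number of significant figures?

0.015976 × (6.894 × 10⁻²) ÷ (6.2 × 10²) × 40.7 = 0.0000723006248516…
Multiplication/division keeps the fewest significant figures: 0.015976 → 5 s.f., 6.894 × 10⁻² → 4 s.f., 6.2 × 10² → 2 s.f., 40.7 → 3 s.f.; limit is 2.
Rounded to 2 significant figures: 7.2 × 10⁻⁵.

7.2 × 10⁻⁵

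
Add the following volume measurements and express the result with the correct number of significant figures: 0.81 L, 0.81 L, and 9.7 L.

0.81 L + 0.81 L + 9.7 L = 11.32 L.
Addition/subtraction keeps the fewest decimal places: 0.81 → 2 decimal places, 0.81 → 2 decimal places, 9.7 → 1 decimal place; limit is 1.
Rounded to 1 decimal place: 11.3 L.

11.3 L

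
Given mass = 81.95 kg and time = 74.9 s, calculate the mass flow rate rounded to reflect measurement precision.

mass flow rate = 81.95 kg ÷ 74.9 s = 1.09412550067… kg/s.
81.95 has 4 significant figures; 74.9 has 3.
Division/multiplication keeps the fewest: 3 significant figures.
Rounded: 1.09 kg/s.

1.09 kg/s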